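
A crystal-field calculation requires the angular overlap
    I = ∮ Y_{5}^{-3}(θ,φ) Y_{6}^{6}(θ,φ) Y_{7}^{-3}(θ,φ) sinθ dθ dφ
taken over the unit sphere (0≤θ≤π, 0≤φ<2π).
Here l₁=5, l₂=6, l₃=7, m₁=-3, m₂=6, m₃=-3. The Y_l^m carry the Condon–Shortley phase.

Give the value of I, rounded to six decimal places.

-0.117735

Checks pass: Σm=0; 18 even; l₃=7∈[1,11].
(2·5+1)(2·6+1)(2·7+1) = 2145
Δ: 4! 6! 8! / 19! → 1/174594420
sum: t=0:+1/4147200 t=1:−1/207360 t=2:+1/82944 t=3:−1/207360 t=4:+1/4147200 = 1/345600
3j²(5 6 7; 0 0 0) = Δ·Π!·Σ² = 420/46189  (sign -1)
sum: t=4:+1/46448640 = 1/46448640
3j²(5 6 7; -3 6 -3) = Δ·Π!·Σ² = 75/8398  (sign +1)
combine: 4πI² = 2145·420/46189·75/8398 = 236250/1356277
take √, sign -1: I = -0.11773532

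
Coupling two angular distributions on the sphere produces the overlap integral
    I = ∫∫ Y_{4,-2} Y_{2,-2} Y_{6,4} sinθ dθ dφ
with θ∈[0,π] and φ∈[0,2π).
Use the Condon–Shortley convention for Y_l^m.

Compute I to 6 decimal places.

Checks pass: Σm=0; 12 even; l₃=6∈[2,6].
(2·4+1)(2·2+1)(2·6+1) = 585
Δ: 0! 8! 4! / 13! → 1/6435
sum: t=0:+1/2304 = 1/2304
3j²(4 2 6; 0 0 0) = Δ·Π!·Σ² = 5/143  (sign +1)
sum: t=0:+1/34560 = 1/34560
3j²(4 2 6; -2 -2 4) = Δ·Π!·Σ² = 14/429  (sign +1)
combine: 4πI² = 585·5/143·14/429 = 1050/1573
take √, sign +1: I = 0.23047581

0.230476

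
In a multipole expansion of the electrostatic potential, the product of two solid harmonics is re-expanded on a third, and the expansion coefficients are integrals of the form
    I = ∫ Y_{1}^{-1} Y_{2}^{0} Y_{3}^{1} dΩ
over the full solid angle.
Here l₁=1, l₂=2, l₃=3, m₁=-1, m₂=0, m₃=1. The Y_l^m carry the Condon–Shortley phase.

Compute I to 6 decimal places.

-0.202301

m-sum 0 ✓  L=6 even ✓  1≤3≤3 ✓
Π(2lᵢ+1) = 3×5×7 = 105
triangle coeff Δ(1,2,3) = 1/105
Σ_t [0,0]: t=0:+1/4 = 1/4
(3j)²=3/35 [(1 2 3; 0 0 0)], sign=-1
Σ_t [0,0]: t=0:+1/8 = 1/8
(3j)²=2/35 [(1 2 3; -1 0 1)], sign=+1
⇒ 4πI² = 18/35
I = (-1)√(18/35/(4π)) = -0.20230066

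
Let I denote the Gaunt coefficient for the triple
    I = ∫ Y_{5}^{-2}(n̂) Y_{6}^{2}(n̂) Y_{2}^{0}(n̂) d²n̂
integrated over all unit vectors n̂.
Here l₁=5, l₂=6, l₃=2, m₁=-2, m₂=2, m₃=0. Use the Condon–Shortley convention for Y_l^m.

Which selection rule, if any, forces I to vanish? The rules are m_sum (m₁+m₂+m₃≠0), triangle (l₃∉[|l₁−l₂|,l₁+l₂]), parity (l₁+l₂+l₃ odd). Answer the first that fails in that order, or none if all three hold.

parity

m₁+m₂+m₃ = -2 + 2 + 0 = 0  ✓
triangle: |5−6|=1 ≤ l₃=2 ≤ 5+6=11  ✓
parity: l₁+l₂+l₃ = 13 is odd  ✗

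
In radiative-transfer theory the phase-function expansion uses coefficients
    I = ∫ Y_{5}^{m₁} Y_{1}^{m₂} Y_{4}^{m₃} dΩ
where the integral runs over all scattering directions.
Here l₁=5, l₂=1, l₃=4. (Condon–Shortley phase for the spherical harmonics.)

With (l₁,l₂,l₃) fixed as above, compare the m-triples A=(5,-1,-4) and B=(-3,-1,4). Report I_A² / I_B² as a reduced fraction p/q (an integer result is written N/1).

45/1

l's match ⇒ only the (l;m) 3-j factors differ between A and B.
A: triangle coeff Δ(5,1,4) = 1/495; Σ_t [0,0]: t=0:+1/80640 = 1/80640; (3j)²=1/11 [(5 1 4; 5 -1 -4)], sign=+1
B: triangle coeff Δ(5,1,4) = 1/495; Σ_t [0,0]: t=0:+1/80640 = 1/80640; (3j)²=1/495 [(5 1 4; -3 -1 4)], sign=+1
I_A²/I_B² = (1/11)/(1/495) = 45/1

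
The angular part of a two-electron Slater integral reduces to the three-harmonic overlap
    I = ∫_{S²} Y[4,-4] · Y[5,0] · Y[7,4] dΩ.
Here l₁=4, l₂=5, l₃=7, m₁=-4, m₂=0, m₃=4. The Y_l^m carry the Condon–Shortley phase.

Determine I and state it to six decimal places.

-0.178703

Checks pass: Σm=0; 16 even; l₃=7∈[1,9].
(2·4+1)(2·5+1)(2·7+1) = 1485
Δ: 2! 6! 8! / 17! → 1/6126120
sum: t=0:+1/69120 t=1:−1/20736 t=2:+1/69120 = -1/51840
3j²(4 5 7; 0 0 0) = Δ·Π!·Σ² = 280/21879  (sign +1)
sum: t=2:+1/1036800 = 1/1036800
3j²(4 5 7; -4 0 4) = Δ·Π!·Σ² = 14/663  (sign -1)
combine: 4πI² = 1485·280/21879·14/663 = 19600/48841
take √, sign -1: I = -0.17870258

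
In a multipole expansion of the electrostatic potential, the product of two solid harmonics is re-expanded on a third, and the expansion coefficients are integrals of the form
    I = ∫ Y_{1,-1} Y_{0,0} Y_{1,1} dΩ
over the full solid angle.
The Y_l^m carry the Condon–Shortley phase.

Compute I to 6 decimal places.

-0.282095

Checks pass: Σm=0; 2 even; l₃=1∈[1,1].
(2·1+1)(2·0+1)(2·1+1) = 9
Δ: 0! 2! 0! / 3! → 1/3
sum: t=0:+1/1 = 1/1
3j²(1 0 1; 0 0 0) = Δ·Π!·Σ² = 1/3  (sign -1)
sum: t=0:+1/2 = 1/2
3j²(1 0 1; -1 0 1) = Δ·Π!·Σ² = 1/3  (sign +1)
combine: 4πI² = 9·1/3·1/3 = 1/1
take √, sign -1: I = -0.28209479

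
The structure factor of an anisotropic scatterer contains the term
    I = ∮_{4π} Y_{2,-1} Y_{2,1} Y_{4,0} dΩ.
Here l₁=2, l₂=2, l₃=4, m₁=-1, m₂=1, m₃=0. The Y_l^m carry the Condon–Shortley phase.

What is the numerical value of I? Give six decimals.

m-sum 0 ✓  L=8 even ✓  0≤4≤4 ✓
Π(2lᵢ+1) = 5×5×9 = 225
triangle coeff Δ(2,2,4) = 1/630
Σ_t [0,0]: t=0:+1/16 = 1/16
(3j)²=2/35 [(2 2 4; 0 0 0)], sign=+1
Σ_t [0,0]: t=0:+1/36 = 1/36
(3j)²=8/315 [(2 2 4; -1 1 0)], sign=+1
⇒ 4πI² = 16/49
I = (+1)√(16/49/(4π)) = 0.16119702

0.161197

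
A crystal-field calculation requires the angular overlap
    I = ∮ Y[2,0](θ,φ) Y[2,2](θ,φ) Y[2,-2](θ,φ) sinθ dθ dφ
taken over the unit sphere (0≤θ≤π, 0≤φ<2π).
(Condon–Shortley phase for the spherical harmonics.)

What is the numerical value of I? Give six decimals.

-0.180224

Checks pass: Σm=0; 6 even; l₃=2∈[0,4].
(2·2+1)(2·2+1)(2·2+1) = 125
Δ: 2! 2! 2! / 7! → 1/630
sum: t=0:+1/8 t=1:−1/1 t=2:+1/8 = -3/4
3j²(2 2 2; 0 0 0) = Δ·Π!·Σ² = 2/35  (sign -1)
sum: t=2:+1/8 = 1/8
3j²(2 2 2; 0 2 -2) = Δ·Π!·Σ² = 2/35  (sign +1)
combine: 4πI² = 125·2/35·2/35 = 20/49
take √, sign -1: I = -0.18022375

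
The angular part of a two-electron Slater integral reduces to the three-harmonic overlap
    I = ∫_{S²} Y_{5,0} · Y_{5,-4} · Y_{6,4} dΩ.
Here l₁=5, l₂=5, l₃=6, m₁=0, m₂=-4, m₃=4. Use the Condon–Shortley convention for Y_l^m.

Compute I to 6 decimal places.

-0.082328

m-sum 0 ✓  L=16 even ✓  0≤6≤10 ✓
Π(2lᵢ+1) = 11×11×13 = 1573
triangle coeff Δ(5,5,6) = 1/28588560
Σ_t [0,4]: t=0:+1/345600 t=1:−1/13824 t=2:+1/5184 t=3:−1/13824 t=4:+1/345600 = 7/129600
(3j)²=80/7293 [(5 5 6; 0 0 0)], sign=+1
Σ_t [0,1]: t=0:+1/345600 t=1:−1/207360 = -1/518400
(3j)²=12/2431 [(5 5 6; 0 -4 4)], sign=-1
⇒ 4πI² = 320/3757
I = (-1)√(320/3757/(4π)) = -0.08232836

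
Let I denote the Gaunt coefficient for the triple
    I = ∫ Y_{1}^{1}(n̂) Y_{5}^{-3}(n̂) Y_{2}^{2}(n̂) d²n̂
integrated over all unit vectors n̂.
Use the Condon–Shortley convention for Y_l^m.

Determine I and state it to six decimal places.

0.000000

l₃=2 ∉ [4,6] — triangle fails ⇒ I = 0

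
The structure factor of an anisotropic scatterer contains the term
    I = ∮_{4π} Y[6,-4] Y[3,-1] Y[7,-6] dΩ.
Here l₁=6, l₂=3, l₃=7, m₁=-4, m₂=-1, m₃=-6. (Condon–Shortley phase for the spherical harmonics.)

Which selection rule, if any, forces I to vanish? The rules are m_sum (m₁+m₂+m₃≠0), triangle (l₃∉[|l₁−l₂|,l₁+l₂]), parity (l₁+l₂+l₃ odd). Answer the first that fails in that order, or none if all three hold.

m_sum

m₁+m₂+m₃ = -4 − 1 − 6 = -11  ✗
triangle: |6−3|=3 ≤ l₃=7 ≤ 6+3=9
parity: l₁+l₂+l₃ = 16 is even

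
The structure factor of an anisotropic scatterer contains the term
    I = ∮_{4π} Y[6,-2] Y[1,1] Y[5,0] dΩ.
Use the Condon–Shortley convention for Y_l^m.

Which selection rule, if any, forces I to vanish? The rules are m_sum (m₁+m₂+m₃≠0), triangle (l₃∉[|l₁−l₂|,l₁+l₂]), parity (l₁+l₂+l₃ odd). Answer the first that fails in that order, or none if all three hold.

m_sum

Σmᵢ = -1  ✗
l₃∈[|l₁−l₂|,l₁+l₂]=[5,7], have l₃=5
Σlᵢ = 12 ⇒ even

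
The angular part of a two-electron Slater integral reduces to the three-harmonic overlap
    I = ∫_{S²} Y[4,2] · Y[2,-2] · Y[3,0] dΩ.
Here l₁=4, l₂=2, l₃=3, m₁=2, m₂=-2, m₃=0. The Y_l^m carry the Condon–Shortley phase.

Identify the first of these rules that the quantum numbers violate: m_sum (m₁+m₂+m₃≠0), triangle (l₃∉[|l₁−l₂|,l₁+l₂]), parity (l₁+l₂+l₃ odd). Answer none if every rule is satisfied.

parity

m₁+m₂+m₃ = 2 − 2 + 0 = 0  ✓
triangle: |4−2|=2 ≤ l₃=3 ≤ 4+2=6  ✓
parity: l₁+l₂+l₃ = 9 is odd  ✗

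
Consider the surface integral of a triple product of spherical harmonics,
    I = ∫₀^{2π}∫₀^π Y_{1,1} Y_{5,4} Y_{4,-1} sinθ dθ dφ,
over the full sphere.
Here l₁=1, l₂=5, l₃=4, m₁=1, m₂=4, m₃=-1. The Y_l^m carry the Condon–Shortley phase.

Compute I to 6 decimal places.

m-sum = 1 + 4 − 1 = 4 ≠ 0 ⇒ I = 0

0.000000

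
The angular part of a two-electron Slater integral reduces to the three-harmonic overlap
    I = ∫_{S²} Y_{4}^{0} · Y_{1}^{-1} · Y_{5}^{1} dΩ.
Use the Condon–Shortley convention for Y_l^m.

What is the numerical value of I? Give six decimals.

Rules hold: Σm=0, L=10 even, 3≤5≤5.
N = 9·3·11 = 297
Δ = 0!·8!·2!/11! = 1/495
Racah Σ t=0..0: t=0:+1/576 = 1/576
⇒ 3j(4 1 5; 0 0 0)² = 5/99, sgn -1
Racah Σ t=0..0: t=0:+1/1152 = 1/1152
⇒ 3j(4 1 5; 0 -1 1)² = 1/33, sgn +1
4πI² = N·(3j₀)²·(3jₘ)² = 5/11
I = -1·√(0.454545/4π) = -0.19018827

-0.190188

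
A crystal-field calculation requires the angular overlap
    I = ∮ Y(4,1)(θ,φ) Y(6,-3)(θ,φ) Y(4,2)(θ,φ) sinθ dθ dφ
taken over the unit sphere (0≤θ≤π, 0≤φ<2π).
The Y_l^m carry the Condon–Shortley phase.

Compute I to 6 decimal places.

-0.103072

m-sum 0 ✓  L=14 even ✓  2≤4≤10 ✓
Π(2lᵢ+1) = 9×13×9 = 1053
triangle coeff Δ(4,6,4) = 1/1261260
Σ_t [2,4]: t=2:+1/4608 t=3:−1/1296 t=4:+1/4608 = -7/20736
(3j)²=20/1287 [(4 6 4; 0 0 0)], sign=-1
Σ_t [1,3]: t=1:−1/11520 t=2:+1/5760 t=3:−1/51840 = 7/103680
(3j)²=7/858 [(4 6 4; 1 -3 2)], sign=+1
⇒ 4πI² = 210/1573
I = (-1)√(210/1573/(4π)) = -0.10307192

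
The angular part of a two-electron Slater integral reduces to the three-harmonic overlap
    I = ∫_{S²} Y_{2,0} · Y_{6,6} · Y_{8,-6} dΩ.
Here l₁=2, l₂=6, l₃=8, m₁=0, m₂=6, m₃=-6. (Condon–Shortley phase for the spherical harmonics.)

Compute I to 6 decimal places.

Checks pass: Σm=0; 16 even; l₃=8∈[4,8].
(2·2+1)(2·6+1)(2·8+1) = 1105
Δ: 0! 4! 12! / 17! → 1/30940
sum: t=0:+1/2073600 = 1/2073600
3j²(2 6 8; 0 0 0) = Δ·Π!·Σ² = 28/1105  (sign +1)
sum: t=0:+1/1916006400 = 1/1916006400
3j²(2 6 8; 0 6 -6) = Δ·Π!·Σ² = 1/340  (sign +1)
combine: 4πI² = 1105·28/1105·1/340 = 7/85
take √, sign +1: I = 0.08095331

0.080953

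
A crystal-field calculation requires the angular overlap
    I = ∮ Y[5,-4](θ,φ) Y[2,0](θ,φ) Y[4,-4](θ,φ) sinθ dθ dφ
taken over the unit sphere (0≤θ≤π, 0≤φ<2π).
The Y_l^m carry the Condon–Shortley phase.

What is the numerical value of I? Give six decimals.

-4 + 0 − 4 = -8 ≠ 0: azimuthal integral kills it; I = 0

0.000000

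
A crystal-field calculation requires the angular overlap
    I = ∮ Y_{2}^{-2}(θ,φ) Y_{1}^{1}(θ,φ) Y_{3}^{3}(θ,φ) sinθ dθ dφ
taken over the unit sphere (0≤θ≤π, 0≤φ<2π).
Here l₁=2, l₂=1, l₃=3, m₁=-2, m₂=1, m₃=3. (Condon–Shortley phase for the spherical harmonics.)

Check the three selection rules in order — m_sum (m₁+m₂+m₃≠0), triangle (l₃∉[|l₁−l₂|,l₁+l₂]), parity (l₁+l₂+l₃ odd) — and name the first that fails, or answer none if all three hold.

azimuthal sum: -2 + 1 + 3 = 2  ✗
1 ≤ 3 ≤ 3 (triangle on l)
L = 2 + 1 + 3 = 6 (even)

m_sum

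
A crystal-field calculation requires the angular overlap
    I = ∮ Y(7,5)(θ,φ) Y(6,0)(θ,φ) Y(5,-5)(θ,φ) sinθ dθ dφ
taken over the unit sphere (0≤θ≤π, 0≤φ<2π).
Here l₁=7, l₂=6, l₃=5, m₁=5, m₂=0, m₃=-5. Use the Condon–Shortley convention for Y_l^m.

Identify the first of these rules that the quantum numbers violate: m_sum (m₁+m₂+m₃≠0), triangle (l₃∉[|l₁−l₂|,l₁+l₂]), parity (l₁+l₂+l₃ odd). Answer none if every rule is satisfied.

none

Σmᵢ = 0  ✓
l₃∈[|l₁−l₂|,l₁+l₂]=[1,13], have l₃=5  ✓
Σlᵢ = 18 ⇒ even  ✓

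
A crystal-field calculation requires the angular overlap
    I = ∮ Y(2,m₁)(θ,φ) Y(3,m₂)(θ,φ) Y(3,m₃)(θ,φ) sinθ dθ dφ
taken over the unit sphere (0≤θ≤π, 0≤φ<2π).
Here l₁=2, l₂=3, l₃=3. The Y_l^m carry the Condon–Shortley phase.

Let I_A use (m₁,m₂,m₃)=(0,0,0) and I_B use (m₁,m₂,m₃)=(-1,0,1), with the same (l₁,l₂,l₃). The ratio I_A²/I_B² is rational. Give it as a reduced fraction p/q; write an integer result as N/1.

8/1

l's match ⇒ only the (l;m) 3-j factors differ between A and B.
A: triangle coeff Δ(2,3,3) = 1/3780; Σ_t [0,2]: t=0:+1/24 t=1:−1/4 t=2:+1/24 = -1/6; (3j)²=4/105 [(2 3 3; 0 0 0)], sign=+1
B: triangle coeff Δ(2,3,3) = 1/3780; Σ_t [1,2]: t=1:−1/8 t=2:+1/12 = -1/24; (3j)²=1/210 [(2 3 3; -1 0 1)], sign=-1
I_A²/I_B² = (4/105)/(1/210) = 8/1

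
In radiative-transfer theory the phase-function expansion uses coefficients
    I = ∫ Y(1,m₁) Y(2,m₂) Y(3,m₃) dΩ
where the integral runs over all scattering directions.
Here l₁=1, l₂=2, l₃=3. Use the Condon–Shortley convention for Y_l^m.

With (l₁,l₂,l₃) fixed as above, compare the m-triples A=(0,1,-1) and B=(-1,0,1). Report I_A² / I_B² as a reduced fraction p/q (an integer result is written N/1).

4/3

Same 1,2,3: normalisation and zero-m 3j drop out of the ratio.
A: Δ: 0! 2! 4! / 7! → 1/105; sum: t=0:+1/6 = 1/6; 3j²(1 2 3; 0 1 -1) = Δ·Π!·Σ² = 8/105  (sign +1)
B: Δ: 0! 2! 4! / 7! → 1/105; sum: t=0:+1/8 = 1/8; 3j²(1 2 3; -1 0 1) = Δ·Π!·Σ² = 2/35  (sign +1)
I_A²/I_B² = (8/105)/(2/35) = 4/3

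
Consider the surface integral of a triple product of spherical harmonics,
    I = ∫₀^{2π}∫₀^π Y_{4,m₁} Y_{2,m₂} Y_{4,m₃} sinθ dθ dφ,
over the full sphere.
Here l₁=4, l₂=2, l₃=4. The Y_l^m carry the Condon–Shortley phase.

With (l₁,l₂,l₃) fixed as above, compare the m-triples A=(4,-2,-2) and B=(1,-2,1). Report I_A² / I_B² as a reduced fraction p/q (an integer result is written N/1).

7/25

l's match ⇒ only the (l;m) 3-j factors differ between A and B.
A: triangle coeff Δ(4,2,4) = 1/13860; Σ_t [0,0]: t=0:+1/2880 = 1/2880; (3j)²=2/165 [(4 2 4; 4 -2 -2)], sign=+1
B: triangle coeff Δ(4,2,4) = 1/13860; Σ_t [0,0]: t=0:+1/144 = 1/144; (3j)²=10/231 [(4 2 4; 1 -2 1)], sign=-1
I_A²/I_B² = (2/165)/(10/231) = 7/25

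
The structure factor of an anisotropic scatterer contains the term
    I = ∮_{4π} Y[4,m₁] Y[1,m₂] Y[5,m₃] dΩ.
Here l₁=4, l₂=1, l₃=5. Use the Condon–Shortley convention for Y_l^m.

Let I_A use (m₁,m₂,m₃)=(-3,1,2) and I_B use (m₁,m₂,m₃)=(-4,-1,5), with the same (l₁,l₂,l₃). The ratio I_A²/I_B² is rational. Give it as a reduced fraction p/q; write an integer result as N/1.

Same 4,1,5: normalisation and zero-m 3j drop out of the ratio.
A: Δ: 0! 8! 2! / 11! → 1/495; sum: t=0:+1/10080 = 1/10080; 3j²(4 1 5; -3 1 2) = Δ·Π!·Σ² = 1/165  (sign -1)
B: Δ: 0! 8! 2! / 11! → 1/495; sum: t=0:+1/80640 = 1/80640; 3j²(4 1 5; -4 -1 5) = Δ·Π!·Σ² = 1/11  (sign +1)
I_A²/I_B² = (1/165)/(1/11) = 1/15

1/15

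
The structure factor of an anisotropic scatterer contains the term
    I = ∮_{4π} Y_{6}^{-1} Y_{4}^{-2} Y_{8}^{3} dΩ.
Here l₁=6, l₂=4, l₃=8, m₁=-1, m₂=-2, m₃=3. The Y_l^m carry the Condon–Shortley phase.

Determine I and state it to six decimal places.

Checks pass: Σm=0; 18 even; l₃=8∈[2,10].
(2·6+1)(2·4+1)(2·8+1) = 1989
Δ: 2! 10! 6! / 19! → 1/23279256
sum: t=0:+1/1658880 t=1:−1/518400 t=2:+1/1658880 = -1/1382400
3j²(6 4 8; 0 0 0) = Δ·Π!·Σ² = 504/46189  (sign -1)
sum: t=0:+1/2903040 t=1:−1/2073600 t=2:+1/20736000 = -13/145152000
3j²(6 4 8; -1 -2 3) = Δ·Π!·Σ² = 13/9044  (sign +1)
combine: 4πI² = 1989·504/46189·13/9044 = 2106/67507
take √, sign -1: I = -0.04982529

-0.049825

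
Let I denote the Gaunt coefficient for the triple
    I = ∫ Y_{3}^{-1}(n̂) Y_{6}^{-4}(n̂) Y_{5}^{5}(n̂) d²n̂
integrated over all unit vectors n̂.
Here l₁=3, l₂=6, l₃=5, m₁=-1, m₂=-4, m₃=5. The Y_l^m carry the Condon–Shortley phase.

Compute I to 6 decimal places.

m-sum 0 ✓  L=14 even ✓  3≤5≤9 ✓
Π(2lᵢ+1) = 7×13×11 = 1001
triangle coeff Δ(3,6,5) = 1/675675
Σ_t [1,3]: t=1:−1/8640 t=2:+1/2304 t=3:−1/8640 = 7/34560
(3j)²=7/429 [(3 6 5; 0 0 0)], sign=-1
Σ_t [2,2]: t=2:+1/322560 = 1/322560
(3j)²=18/1001 [(3 6 5; -1 -4 5)], sign=+1
⇒ 4πI² = 42/143
I = (-1)√(42/143/(4π)) = -0.15288036

-0.152880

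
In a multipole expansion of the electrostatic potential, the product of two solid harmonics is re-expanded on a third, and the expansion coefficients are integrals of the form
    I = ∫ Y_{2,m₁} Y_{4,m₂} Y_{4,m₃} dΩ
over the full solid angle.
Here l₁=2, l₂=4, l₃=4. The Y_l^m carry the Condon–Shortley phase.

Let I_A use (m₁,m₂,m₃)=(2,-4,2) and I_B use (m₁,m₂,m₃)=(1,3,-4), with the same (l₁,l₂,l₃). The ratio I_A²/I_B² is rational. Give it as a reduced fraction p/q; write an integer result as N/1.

2/7

Same 2,4,4: normalisation and zero-m 3j drop out of the ratio.
A: Δ: 2! 2! 6! / 11! → 1/13860; sum: t=0:+1/2880 = 1/2880; 3j²(2 4 4; 2 -4 2) = Δ·Π!·Σ² = 2/165  (sign +1)
B: Δ: 2! 2! 6! / 11! → 1/13860; sum: t=1:−1/1440 = -1/1440; 3j²(2 4 4; 1 3 -4) = Δ·Π!·Σ² = 7/165  (sign -1)
I_A²/I_B² = (2/165)/(7/165) = 2/7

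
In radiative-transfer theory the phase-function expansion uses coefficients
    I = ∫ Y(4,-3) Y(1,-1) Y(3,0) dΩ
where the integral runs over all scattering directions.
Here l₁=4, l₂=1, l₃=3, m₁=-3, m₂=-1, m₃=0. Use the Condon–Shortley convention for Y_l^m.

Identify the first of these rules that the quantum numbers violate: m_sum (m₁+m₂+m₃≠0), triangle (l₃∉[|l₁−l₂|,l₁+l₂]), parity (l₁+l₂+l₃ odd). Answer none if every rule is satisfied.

m_sum

Σmᵢ = -4  ✗
l₃∈[|l₁−l₂|,l₁+l₂]=[3,5], have l₃=3
Σlᵢ = 8 ⇒ even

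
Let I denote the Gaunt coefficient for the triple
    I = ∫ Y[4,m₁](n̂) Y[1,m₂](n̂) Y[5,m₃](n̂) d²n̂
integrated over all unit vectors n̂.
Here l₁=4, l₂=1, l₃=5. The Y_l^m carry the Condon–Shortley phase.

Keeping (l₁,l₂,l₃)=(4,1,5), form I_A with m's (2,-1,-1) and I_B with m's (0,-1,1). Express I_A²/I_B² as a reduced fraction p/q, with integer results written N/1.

Same 4,1,5: normalisation and zero-m 3j drop out of the ratio.
A: Δ: 0! 8! 2! / 11! → 1/495; sum: t=0:+1/2880 = 1/2880; 3j²(4 1 5; 2 -1 -1) = Δ·Π!·Σ² = 2/165  (sign +1)
B: Δ: 0! 8! 2! / 11! → 1/495; sum: t=0:+1/1152 = 1/1152; 3j²(4 1 5; 0 -1 1) = Δ·Π!·Σ² = 1/33  (sign +1)
I_A²/I_B² = (2/165)/(1/33) = 2/5

2/5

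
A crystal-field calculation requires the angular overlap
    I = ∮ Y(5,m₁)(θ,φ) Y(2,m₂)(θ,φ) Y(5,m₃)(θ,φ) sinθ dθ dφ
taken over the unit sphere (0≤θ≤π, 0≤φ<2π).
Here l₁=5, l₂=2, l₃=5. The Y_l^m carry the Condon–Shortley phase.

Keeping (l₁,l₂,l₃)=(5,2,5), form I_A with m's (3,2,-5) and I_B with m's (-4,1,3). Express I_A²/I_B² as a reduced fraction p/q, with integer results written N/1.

10/49

Shared (l₁,l₂,l₃)=(5,2,5): N and (l;000)² cancel in I_A²/I_B².
A: Δ = 2!·8!·2!/13! = 1/38610; Racah Σ t=2..2: t=2:+1/161280 = 1/161280; ⇒ 3j(5 2 5; 3 2 -5)² = 1/143, sgn +1
B: Δ = 2!·8!·2!/13! = 1/38610; Racah Σ t=1..2: t=1:−1/80640 t=2:+1/10080 = 1/11520; ⇒ 3j(5 2 5; -4 1 3)² = 49/1430, sgn +1
I_A²/I_B² = (1/143)/(49/1430) = 10/49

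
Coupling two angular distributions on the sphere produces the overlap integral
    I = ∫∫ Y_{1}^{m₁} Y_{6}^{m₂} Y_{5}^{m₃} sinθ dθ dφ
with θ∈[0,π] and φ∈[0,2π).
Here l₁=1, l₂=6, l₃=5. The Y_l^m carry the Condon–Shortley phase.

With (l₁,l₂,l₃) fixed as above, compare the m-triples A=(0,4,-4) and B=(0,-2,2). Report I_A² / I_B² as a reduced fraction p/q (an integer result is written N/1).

Same 1,6,5: normalisation and zero-m 3j drop out of the ratio.
A: Δ: 2! 0! 10! / 13! → 1/858; sum: t=1:−1/362880 = -1/362880; 3j²(1 6 5; 0 4 -4) = Δ·Π!·Σ² = 10/429  (sign +1)
B: Δ: 2! 0! 10! / 13! → 1/858; sum: t=1:−1/30240 = -1/30240; 3j²(1 6 5; 0 -2 2) = Δ·Π!·Σ² = 16/429  (sign +1)
I_A²/I_B² = (10/429)/(16/429) = 5/8

5/8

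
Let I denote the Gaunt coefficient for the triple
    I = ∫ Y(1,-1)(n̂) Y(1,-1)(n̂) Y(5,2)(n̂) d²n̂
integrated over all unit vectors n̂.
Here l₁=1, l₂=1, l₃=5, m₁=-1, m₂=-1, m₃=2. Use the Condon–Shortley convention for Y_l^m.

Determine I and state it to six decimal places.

0.000000

|1−1|≤5≤1+1 violated ⇒ I = 0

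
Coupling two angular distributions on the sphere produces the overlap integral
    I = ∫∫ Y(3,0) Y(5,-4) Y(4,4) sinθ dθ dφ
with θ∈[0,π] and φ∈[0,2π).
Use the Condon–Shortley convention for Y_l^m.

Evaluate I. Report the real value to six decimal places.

Rules hold: Σm=0, L=12 even, 2≤4≤8.
N = 7·11·9 = 693
Δ = 4!·2!·6!/13! = 1/180180
Racah Σ t=1..3: t=1:−1/576 t=2:+1/144 t=3:−1/576 = 1/288
⇒ 3j(3 5 4; 0 0 0)² = 20/1001, sgn +1
Racah Σ t=1..1: t=1:−1/8640 = -1/8640
⇒ 3j(3 5 4; 0 -4 4)² = 28/715, sgn -1
4πI² = N·(3j₀)²·(3jₘ)² = 1008/1859
I = -1·√(0.542227/4π) = -0.20772350

-0.207724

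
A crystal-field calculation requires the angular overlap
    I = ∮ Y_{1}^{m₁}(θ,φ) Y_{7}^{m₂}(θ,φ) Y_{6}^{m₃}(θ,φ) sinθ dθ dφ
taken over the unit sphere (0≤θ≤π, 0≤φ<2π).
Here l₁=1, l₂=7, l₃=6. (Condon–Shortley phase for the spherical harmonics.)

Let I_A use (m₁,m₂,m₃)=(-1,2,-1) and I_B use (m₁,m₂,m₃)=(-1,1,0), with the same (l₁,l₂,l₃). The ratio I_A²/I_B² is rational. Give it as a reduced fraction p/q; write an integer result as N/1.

9/7

l's match ⇒ only the (l;m) 3-j factors differ between A and B.
A: triangle coeff Δ(1,7,6) = 1/1365; Σ_t [2,2]: t=2:+1/1209600 = 1/1209600; (3j)²=12/455 [(1 7 6; -1 2 -1)], sign=-1
B: triangle coeff Δ(1,7,6) = 1/1365; Σ_t [2,2]: t=2:+1/1036800 = 1/1036800; (3j)²=4/195 [(1 7 6; -1 1 0)], sign=+1
I_A²/I_B² = (12/455)/(4/195) = 9/7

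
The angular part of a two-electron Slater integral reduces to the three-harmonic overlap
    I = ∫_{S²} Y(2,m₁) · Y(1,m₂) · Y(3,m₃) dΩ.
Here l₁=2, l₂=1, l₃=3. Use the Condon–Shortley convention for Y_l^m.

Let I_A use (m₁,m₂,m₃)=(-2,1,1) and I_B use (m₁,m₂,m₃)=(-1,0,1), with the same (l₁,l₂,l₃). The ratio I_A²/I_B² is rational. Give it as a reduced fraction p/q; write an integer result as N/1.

1/8

Same 2,1,3: normalisation and zero-m 3j drop out of the ratio.
A: Δ: 0! 4! 2! / 7! → 1/105; sum: t=0:+1/48 = 1/48; 3j²(2 1 3; -2 1 1) = Δ·Π!·Σ² = 1/105  (sign +1)
B: Δ: 0! 4! 2! / 7! → 1/105; sum: t=0:+1/6 = 1/6; 3j²(2 1 3; -1 0 1) = Δ·Π!·Σ² = 8/105  (sign +1)
I_A²/I_B² = (1/105)/(8/105) = 1/8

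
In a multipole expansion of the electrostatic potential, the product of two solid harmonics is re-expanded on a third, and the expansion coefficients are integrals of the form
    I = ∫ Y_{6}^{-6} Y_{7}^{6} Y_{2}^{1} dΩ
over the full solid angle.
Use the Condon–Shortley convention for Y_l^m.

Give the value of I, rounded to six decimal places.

0.000000

m-sum = -6 + 6 + 1 = 1 ≠ 0 ⇒ I = 0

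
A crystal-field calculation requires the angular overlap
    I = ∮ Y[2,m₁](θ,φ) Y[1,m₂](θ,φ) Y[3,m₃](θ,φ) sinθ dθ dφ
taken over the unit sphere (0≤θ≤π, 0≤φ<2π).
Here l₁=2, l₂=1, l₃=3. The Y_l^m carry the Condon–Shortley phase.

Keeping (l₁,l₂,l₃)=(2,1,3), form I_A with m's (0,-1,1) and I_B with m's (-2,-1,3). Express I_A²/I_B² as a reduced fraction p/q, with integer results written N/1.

2/5

Shared (l₁,l₂,l₃)=(2,1,3): N and (l;000)² cancel in I_A²/I_B².
A: Δ = 0!·4!·2!/7! = 1/105; Racah Σ t=0..0: t=0:+1/8 = 1/8; ⇒ 3j(2 1 3; 0 -1 1)² = 2/35, sgn +1
B: Δ = 0!·4!·2!/7! = 1/105; Racah Σ t=0..0: t=0:+1/48 = 1/48; ⇒ 3j(2 1 3; -2 -1 3)² = 1/7, sgn +1
I_A²/I_B² = (2/35)/(1/7) = 2/5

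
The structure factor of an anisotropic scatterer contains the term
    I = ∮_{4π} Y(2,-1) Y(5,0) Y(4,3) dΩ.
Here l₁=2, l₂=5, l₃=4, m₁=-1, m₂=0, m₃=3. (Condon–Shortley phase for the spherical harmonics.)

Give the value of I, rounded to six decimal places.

0.000000

Σmᵢ = 2 ≠ 0, so the φ-integral vanishes; I = 0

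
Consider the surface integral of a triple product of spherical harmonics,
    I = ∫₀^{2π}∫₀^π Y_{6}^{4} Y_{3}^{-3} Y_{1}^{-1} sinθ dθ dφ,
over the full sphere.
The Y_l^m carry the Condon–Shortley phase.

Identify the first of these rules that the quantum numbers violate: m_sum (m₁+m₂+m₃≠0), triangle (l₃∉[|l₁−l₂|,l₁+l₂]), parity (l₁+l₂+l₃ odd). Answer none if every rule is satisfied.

azimuthal sum: 4 − 3 − 1 = 0  ✓
3 ≤ 1 ≤ 9 (triangle on l)  ✗
L = 6 + 3 + 1 = 10 (even)

triangle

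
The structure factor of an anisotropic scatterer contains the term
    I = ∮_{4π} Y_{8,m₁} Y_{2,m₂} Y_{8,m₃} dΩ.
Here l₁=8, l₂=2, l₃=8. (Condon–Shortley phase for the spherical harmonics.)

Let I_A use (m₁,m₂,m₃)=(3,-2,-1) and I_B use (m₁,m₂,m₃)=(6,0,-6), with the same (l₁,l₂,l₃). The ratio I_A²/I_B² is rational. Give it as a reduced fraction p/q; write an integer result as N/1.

385/72

Same 8,2,8: normalisation and zero-m 3j drop out of the ratio.
A: Δ: 2! 14! 2! / 19! → 1/348840; sum: t=0:+1/174182400 = 1/174182400; 3j²(8 2 8; 3 -2 -1) = Δ·Π!·Σ² = 77/3876  (sign -1)
B: Δ: 2! 14! 2! / 19! → 1/348840; sum: t=0:+1/3832012800 t=1:−1/6227020800 t=2:+1/348713164800 = 1/9686476800; 3j²(8 2 8; 6 0 -6) = Δ·Π!·Σ² = 6/1615  (sign +1)
I_A²/I_B² = (77/3876)/(6/1615) = 385/72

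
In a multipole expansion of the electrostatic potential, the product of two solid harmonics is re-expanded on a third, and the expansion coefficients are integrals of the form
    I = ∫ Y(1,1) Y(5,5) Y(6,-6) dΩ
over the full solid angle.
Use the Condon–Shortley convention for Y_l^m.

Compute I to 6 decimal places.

0.331940

Rules hold: Σm=0, L=12 even, 4≤6≤6.
N = 3·11·13 = 429
Δ = 0!·2!·10!/13! = 1/858
Racah Σ t=0..0: t=0:+1/14400 = 1/14400
⇒ 3j(1 5 6; 0 0 0)² = 6/143, sgn +1
Racah Σ t=0..0: t=0:+1/7257600 = 1/7257600
⇒ 3j(1 5 6; 1 5 -6)² = 1/13, sgn +1
4πI² = N·(3j₀)²·(3jₘ)² = 18/13
I = +1·√(1.38462/4π) = 0.33194004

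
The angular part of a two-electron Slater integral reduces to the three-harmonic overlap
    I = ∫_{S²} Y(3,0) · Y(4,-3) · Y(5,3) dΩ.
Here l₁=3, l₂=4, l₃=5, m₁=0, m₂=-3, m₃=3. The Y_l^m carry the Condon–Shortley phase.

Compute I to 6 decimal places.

0.103862

Rules hold: Σm=0, L=12 even, 1≤5≤7.
N = 7·9·11 = 693
Δ = 2!·4!·6!/13! = 1/180180
Racah Σ t=0..2: t=0:+1/576 t=1:−1/144 t=2:+1/576 = -1/288
⇒ 3j(3 4 5; 0 0 0)² = 20/1001, sgn +1
Racah Σ t=0..1: t=0:+1/1440 t=1:−1/2880 = 1/2880
⇒ 3j(3 4 5; 0 -3 3)² = 7/715, sgn +1
4πI² = N·(3j₀)²·(3jₘ)² = 252/1859
I = +1·√(0.135557/4π) = 0.10386175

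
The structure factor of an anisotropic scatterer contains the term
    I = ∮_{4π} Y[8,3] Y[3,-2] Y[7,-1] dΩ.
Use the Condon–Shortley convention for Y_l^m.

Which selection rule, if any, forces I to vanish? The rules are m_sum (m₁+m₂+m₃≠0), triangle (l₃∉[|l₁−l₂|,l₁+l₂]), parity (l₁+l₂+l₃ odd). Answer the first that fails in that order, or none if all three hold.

Σmᵢ = 0  ✓
l₃∈[|l₁−l₂|,l₁+l₂]=[5,11], have l₃=7  ✓
Σlᵢ = 18 ⇒ even  ✓

none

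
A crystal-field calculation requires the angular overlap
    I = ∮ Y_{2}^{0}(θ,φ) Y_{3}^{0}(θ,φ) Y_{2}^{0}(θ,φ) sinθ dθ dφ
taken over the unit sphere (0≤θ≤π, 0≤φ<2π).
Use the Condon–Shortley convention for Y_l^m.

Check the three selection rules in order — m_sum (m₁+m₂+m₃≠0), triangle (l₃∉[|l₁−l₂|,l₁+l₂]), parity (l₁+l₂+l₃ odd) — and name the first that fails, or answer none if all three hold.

parity

azimuthal sum: 0 + 0 + 0 = 0  ✓
1 ≤ 2 ≤ 5 (triangle on l)  ✓
L = 2 + 3 + 2 = 7 (odd)  ✗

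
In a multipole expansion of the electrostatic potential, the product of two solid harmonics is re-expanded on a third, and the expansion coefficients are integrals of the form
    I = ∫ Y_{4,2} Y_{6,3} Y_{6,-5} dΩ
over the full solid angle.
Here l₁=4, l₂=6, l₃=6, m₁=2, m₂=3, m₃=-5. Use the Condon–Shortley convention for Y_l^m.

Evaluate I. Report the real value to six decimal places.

-0.147064

Rules hold: Σm=0, L=16 even, 2≤6≤10.
N = 9·13·13 = 1521
Δ = 4!·4!·8!/17! = 1/15315300
Racah Σ t=0..4: t=0:+1/829440 t=1:−1/25920 t=2:+1/9216 t=3:−1/25920 t=4:+1/829440 = 7/207360
⇒ 3j(4 6 6; 0 0 0)² = 28/2431, sgn +1
Racah Σ t=1..2: t=1:−1/1451520 t=2:+1/483840 = 1/725760
⇒ 3j(4 6 6; 2 3 -5)² = 24/1547, sgn -1
4πI² = N·(3j₀)²·(3jₘ)² = 864/3179
I = -1·√(0.271784/4π) = -0.14706410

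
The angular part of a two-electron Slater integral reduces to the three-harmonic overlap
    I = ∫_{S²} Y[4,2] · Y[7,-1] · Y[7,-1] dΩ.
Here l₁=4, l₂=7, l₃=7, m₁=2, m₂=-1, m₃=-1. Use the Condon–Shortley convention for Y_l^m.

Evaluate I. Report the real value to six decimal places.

0.131408

Rules hold: Σm=0, L=18 even, 3≤7≤11.
N = 9·15·15 = 2025
Δ = 4!·4!·10!/19! = 1/58198140
Racah Σ t=0..4: t=0:+1/17418240 t=1:−1/622080 t=2:+1/230400 t=3:−1/622080 t=4:+1/17418240 = 1/806400
⇒ 3j(4 7 7; 0 0 0)² = 2268/230945, sgn -1
Racah Σ t=0..2: t=0:+1/1658880 t=1:−1/518400 t=2:+1/1658880 = -1/1382400
⇒ 3j(4 7 7; 2 -1 -1)² = 504/46189, sgn -1
4πI² = N·(3j₀)²·(3jₘ)² = 462944160/2133423721
I = +1·√(0.216996/4π) = 0.13140770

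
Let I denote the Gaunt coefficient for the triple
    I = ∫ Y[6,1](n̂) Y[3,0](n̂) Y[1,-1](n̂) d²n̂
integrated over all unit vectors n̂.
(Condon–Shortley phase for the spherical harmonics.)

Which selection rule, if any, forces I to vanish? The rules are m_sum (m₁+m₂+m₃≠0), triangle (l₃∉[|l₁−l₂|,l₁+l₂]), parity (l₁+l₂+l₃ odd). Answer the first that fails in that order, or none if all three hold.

triangle

m₁+m₂+m₃ = 1 + 0 − 1 = 0  ✓
triangle: |6−3|=3 ≤ l₃=1 ≤ 6+3=9  ✗
parity: l₁+l₂+l₃ = 10 is even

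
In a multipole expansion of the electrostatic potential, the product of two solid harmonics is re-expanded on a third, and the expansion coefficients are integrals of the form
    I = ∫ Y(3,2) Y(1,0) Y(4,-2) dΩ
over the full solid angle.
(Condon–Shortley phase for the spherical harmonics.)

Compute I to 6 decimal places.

0.213244

Checks pass: Σm=0; 8 even; l₃=4∈[2,4].
(2·3+1)(2·1+1)(2·4+1) = 189
Δ: 0! 6! 2! / 9! → 1/252
sum: t=0:+1/36 = 1/36
3j²(3 1 4; 0 0 0) = Δ·Π!·Σ² = 4/63  (sign +1)
sum: t=0:+1/120 = 1/120
3j²(3 1 4; 2 0 -2) = Δ·Π!·Σ² = 1/21  (sign +1)
combine: 4πI² = 189·4/63·1/21 = 4/7
take √, sign +1: I = 0.21324362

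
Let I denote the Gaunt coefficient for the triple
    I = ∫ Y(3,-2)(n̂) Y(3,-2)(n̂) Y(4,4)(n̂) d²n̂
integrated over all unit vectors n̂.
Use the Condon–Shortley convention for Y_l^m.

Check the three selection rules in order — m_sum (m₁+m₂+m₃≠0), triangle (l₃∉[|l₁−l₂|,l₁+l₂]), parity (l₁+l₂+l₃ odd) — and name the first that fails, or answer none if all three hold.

none

Σmᵢ = 0  ✓
l₃∈[|l₁−l₂|,l₁+l₂]=[0,6], have l₃=4  ✓
Σlᵢ = 10 ⇒ even  ✓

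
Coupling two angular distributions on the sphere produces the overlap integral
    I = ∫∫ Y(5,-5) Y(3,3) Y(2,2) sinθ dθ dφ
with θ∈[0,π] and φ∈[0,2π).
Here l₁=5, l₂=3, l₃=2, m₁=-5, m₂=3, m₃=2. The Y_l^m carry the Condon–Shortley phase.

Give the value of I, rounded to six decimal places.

Rules hold: Σm=0, L=10 even, 2≤2≤8.
N = 11·7·5 = 385
Δ = 6!·4!·0!/11! = 1/2310
Racah Σ t=3..3: t=3:−1/144 = -1/144
⇒ 3j(5 3 2; 0 0 0)² = 10/231, sgn -1
Racah Σ t=6..6: t=6:+1/17280 = 1/17280
⇒ 3j(5 3 2; -5 3 2)² = 1/11, sgn +1
4πI² = N·(3j₀)²·(3jₘ)² = 50/33
I = -1·√(1.51515/4π) = -0.34723469

-0.347235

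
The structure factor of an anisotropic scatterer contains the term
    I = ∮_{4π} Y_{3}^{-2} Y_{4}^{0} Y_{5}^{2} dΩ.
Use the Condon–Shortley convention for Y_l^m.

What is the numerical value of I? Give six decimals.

-0.065427

m-sum 0 ✓  L=12 even ✓  1≤5≤7 ✓
Π(2lᵢ+1) = 7×9×11 = 693
triangle coeff Δ(3,4,5) = 1/180180
Σ_t [0,2]: t=0:+1/576 t=1:−1/144 t=2:+1/576 = -1/288
(3j)²=20/1001 [(3 4 5; 0 0 0)], sign=+1
Σ_t [1,2]: t=1:−1/864 t=2:+1/576 = 1/1728
(3j)²=5/1287 [(3 4 5; -2 0 2)], sign=-1
⇒ 4πI² = 100/1859
I = (-1)√(100/1859/(4π)) = -0.06542675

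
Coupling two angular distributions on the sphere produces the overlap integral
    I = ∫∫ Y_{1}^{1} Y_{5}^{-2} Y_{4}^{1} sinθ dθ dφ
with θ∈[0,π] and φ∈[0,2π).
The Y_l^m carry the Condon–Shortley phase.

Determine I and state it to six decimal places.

m-sum 0 ✓  L=10 even ✓  4≤4≤6 ✓
Π(2lᵢ+1) = 3×11×9 = 297
triangle coeff Δ(1,5,4) = 1/495
Σ_t [1,1]: t=1:−1/576 = -1/576
(3j)²=5/99 [(1 5 4; 0 0 0)], sign=-1
Σ_t [0,0]: t=0:+1/1440 = 1/1440
(3j)²=7/165 [(1 5 4; 1 -2 1)], sign=-1
⇒ 4πI² = 7/11
I = (+1)√(7/11/(4π)) = 0.22503380

0.225034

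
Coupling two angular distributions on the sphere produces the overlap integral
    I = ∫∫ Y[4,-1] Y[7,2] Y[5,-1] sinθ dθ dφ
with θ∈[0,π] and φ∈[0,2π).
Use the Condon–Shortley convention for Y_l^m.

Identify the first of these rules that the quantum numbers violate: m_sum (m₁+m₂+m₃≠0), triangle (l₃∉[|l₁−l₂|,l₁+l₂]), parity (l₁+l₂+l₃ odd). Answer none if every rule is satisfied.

Σmᵢ = 0  ✓
l₃∈[|l₁−l₂|,l₁+l₂]=[3,11], have l₃=5  ✓
Σlᵢ = 16 ⇒ even  ✓

none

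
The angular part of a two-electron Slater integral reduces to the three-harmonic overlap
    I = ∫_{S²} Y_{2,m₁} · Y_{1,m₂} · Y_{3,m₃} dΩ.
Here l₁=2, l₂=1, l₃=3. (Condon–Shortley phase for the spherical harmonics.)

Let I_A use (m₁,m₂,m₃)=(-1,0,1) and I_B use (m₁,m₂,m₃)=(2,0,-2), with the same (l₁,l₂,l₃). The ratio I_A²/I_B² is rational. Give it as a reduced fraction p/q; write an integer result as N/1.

Shared (l₁,l₂,l₃)=(2,1,3): N and (l;000)² cancel in I_A²/I_B².
A: Δ = 0!·4!·2!/7! = 1/105; Racah Σ t=0..0: t=0:+1/6 = 1/6; ⇒ 3j(2 1 3; -1 0 1)² = 8/105, sgn +1
B: Δ = 0!·4!·2!/7! = 1/105; Racah Σ t=0..0: t=0:+1/24 = 1/24; ⇒ 3j(2 1 3; 2 0 -2)² = 1/21, sgn -1
I_A²/I_B² = (8/105)/(1/21) = 8/5

8/5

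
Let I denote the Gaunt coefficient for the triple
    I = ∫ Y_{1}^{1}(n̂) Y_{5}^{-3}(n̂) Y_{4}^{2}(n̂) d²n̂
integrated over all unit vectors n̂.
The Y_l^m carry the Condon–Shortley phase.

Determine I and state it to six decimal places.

-0.259847

Rules hold: Σm=0, L=10 even, 4≤4≤6.
N = 3·11·9 = 297
Δ = 2!·0!·8!/11! = 1/495
Racah Σ t=1..1: t=1:−1/576 = -1/576
⇒ 3j(1 5 4; 0 0 0)² = 5/99, sgn -1
Racah Σ t=0..0: t=0:+1/2880 = 1/2880
⇒ 3j(1 5 4; 1 -3 2)² = 28/495, sgn +1
4πI² = N·(3j₀)²·(3jₘ)² = 28/33
I = -1·√(0.848485/4π) = -0.25984664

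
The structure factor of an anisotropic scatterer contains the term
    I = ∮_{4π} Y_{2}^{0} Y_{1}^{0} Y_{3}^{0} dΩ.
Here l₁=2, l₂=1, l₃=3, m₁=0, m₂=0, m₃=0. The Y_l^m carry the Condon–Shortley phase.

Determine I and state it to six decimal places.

Rules hold: Σm=0, L=6 even, 1≤3≤3.
N = 5·3·7 = 105
Δ = 0!·4!·2!/7! = 1/105
Racah Σ t=0..0: t=0:+1/4 = 1/4
⇒ 3j(2 1 3; 0 0 0)² = 3/35, sgn -1
(m-triple is (0,0,0) — same symbol as above.)
4πI² = N·(3j₀)²·(3jₘ)² = 27/35
I = +1·√(0.771429/4π) = 0.24776670

0.247767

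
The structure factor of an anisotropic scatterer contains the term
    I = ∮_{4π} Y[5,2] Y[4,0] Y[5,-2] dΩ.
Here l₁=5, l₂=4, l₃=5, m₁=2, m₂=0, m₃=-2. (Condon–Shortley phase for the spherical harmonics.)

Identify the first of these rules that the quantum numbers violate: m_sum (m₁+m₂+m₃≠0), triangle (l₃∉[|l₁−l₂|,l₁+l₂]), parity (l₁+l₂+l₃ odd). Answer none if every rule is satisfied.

m₁+m₂+m₃ = 2 + 0 − 2 = 0  ✓
triangle: |5−4|=1 ≤ l₃=5 ≤ 5+4=9  ✓
parity: l₁+l₂+l₃ = 14 is even  ✓

none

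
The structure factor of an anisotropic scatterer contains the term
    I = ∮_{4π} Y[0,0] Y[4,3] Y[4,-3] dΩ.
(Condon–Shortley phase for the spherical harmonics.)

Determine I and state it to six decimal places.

-0.282095

Checks pass: Σm=0; 8 even; l₃=4∈[4,4].
(2·0+1)(2·4+1)(2·4+1) = 81
Δ: 0! 0! 8! / 9! → 1/9
sum: t=0:+1/576 = 1/576
3j²(0 4 4; 0 0 0) = Δ·Π!·Σ² = 1/9  (sign +1)
sum: t=0:+1/5040 = 1/5040
3j²(0 4 4; 0 3 -3) = Δ·Π!·Σ² = 1/9  (sign -1)
combine: 4πI² = 81·1/9·1/9 = 1/1
take √, sign -1: I = -0.28209479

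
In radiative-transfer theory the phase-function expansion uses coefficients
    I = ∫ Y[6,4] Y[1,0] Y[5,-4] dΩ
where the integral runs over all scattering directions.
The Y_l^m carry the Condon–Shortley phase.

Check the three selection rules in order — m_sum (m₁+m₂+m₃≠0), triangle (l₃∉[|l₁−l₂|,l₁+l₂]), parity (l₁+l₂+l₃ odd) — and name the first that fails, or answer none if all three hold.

m₁+m₂+m₃ = 4 + 0 − 4 = 0  ✓
triangle: |6−1|=5 ≤ l₃=5 ≤ 6+1=7  ✓
parity: l₁+l₂+l₃ = 12 is even  ✓

none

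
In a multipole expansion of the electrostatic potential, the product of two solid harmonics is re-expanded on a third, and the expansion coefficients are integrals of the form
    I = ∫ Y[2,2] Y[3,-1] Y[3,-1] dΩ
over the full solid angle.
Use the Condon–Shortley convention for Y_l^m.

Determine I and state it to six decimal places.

0.206013

Checks pass: Σm=0; 8 even; l₃=3∈[1,5].
(2·2+1)(2·3+1)(2·3+1) = 245
Δ: 2! 2! 4! / 9! → 1/3780
sum: t=0:+1/24 t=1:−1/4 t=2:+1/24 = -1/6
3j²(2 3 3; 0 0 0) = Δ·Π!·Σ² = 4/105  (sign +1)
sum: t=0:+1/16 = 1/16
3j²(2 3 3; 2 -1 -1) = Δ·Π!·Σ² = 2/35  (sign +1)
combine: 4πI² = 245·4/105·2/35 = 8/15
take √, sign +1: I = 0.20601291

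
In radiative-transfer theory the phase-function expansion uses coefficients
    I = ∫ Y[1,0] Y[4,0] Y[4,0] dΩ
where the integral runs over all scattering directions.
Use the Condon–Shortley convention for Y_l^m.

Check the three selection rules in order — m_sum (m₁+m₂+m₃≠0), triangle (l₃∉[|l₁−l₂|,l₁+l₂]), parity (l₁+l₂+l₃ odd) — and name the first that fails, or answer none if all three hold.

parity

azimuthal sum: 0 + 0 + 0 = 0  ✓
3 ≤ 4 ≤ 5 (triangle on l)  ✓
L = 1 + 4 + 4 = 9 (odd)  ✗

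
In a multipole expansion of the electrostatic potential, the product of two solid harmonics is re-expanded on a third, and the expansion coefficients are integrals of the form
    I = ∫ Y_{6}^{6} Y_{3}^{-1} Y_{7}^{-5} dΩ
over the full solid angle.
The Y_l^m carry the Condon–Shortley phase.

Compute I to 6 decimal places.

0.138620

Rules hold: Σm=0, L=16 even, 3≤7≤9.
N = 13·7·15 = 1365
Δ = 2!·10!·4!/17! = 1/2042040
Racah Σ t=0..2: t=0:+1/207360 t=1:−1/57600 t=2:+1/207360 = -1/129600
⇒ 3j(6 3 7; 0 0 0)² = 168/12155, sgn +1
Racah Σ t=0..0: t=0:+1/29030400 = 1/29030400
⇒ 3j(6 3 7; 6 -1 -5)² = 99/7735, sgn +1
4πI² = N·(3j₀)²·(3jₘ)² = 4536/18785
I = +1·√(0.241469/4π) = 0.13862003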